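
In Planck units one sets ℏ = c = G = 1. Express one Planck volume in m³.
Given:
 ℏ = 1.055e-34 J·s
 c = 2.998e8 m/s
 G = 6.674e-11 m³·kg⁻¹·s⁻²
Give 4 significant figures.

V_P = (ℏG/c³)^(3/2)
  = √(1.784e-209)
  = 4.224e-105 m³

4.224e-105 m³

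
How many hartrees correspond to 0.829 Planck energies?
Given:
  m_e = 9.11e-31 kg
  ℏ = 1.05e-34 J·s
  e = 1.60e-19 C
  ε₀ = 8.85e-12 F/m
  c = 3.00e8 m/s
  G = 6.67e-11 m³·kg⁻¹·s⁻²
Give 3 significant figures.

Planck energy: E_P = √(ℏc⁵/G) = 1.96e9 J
hartree: E_h = m_e e⁴/(4πε₀ℏ)² = 4.38e-18 J
0.829 × 1.96e9 / 4.38e-18 = 3.70e26

3.70e26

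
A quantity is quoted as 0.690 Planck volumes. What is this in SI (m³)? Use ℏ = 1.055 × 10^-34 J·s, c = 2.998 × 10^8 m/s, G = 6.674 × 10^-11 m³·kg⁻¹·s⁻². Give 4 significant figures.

2.915 × 10^-105 m³

One Planck volume: V_P = (ℏG/c³)^(3/2) = 4.224 × 10^-105 m³.
0.690 × 4.224 × 10^-105 m³ = 2.915 × 10^-105 m³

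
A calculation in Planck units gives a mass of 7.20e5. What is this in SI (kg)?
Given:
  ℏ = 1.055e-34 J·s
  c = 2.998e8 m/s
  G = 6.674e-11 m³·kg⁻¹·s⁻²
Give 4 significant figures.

One Planck mass: m_P = √(ℏc/G) = 2.177e-8 kg.
7.20e5 × 2.177e-8 kg = 0.01567 kg

0.01567 kg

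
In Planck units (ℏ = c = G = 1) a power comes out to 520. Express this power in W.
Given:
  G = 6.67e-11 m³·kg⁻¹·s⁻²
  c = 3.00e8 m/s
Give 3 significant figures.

1.89e55 W

One Planck power: P_P = c⁵/G = 3.64e52 W.
520 × 3.64e52 W = 1.89e55 W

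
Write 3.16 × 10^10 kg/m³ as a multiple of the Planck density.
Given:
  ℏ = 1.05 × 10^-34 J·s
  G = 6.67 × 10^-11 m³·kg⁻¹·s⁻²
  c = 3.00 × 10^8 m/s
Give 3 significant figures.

Planck density: ρ_P = c⁵/(ℏG²) = 5.20 × 10^96 kg/m³.
3.16 × 10^10 / 5.20 × 10^96 = 6.07 × 10^-87

6.07 × 10^-87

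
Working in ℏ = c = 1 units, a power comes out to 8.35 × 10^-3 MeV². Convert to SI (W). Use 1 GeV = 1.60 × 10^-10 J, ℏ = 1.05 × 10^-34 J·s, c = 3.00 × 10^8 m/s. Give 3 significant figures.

Power is [E]/[T] = [E]²/ℏ.
1 GeV² → 1/ℏ × (1 GeV in J)² = 2.44 × 10^14 W.
Convert the energy scale: 8.35 × 10^-3 MeV² = 8.35 × 10^-9 GeV².
Result: 8.35 × 10^-9 × 2.44 × 10^14 = 2.04 × 10^6 W.

2.04 × 10^6 W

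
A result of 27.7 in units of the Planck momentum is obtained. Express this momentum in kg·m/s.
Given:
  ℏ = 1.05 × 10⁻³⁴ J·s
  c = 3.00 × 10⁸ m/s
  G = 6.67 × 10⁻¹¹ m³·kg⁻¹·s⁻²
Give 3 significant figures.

181 kg·m/s

One Planck momentum: p_P = √(ℏc³/G) = 6.52 kg·m/s.
27.7 × 6.52 kg·m/s = 181 kg·m/s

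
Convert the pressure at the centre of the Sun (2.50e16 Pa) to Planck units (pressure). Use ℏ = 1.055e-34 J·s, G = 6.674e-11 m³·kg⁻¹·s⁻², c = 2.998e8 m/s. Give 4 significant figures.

5.397e-98

Planck pressure: p_P = c⁷/(ℏG²) = 4.632e113 Pa.
2.50e16 / 4.632e113 = 5.397e-98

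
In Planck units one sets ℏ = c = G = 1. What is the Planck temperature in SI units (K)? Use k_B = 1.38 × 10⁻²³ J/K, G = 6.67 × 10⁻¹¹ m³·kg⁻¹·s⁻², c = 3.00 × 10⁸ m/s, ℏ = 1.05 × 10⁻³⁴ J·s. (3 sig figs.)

1.42 × 10³² K

T_P = √(ℏc⁵/G) / k_B
  = √(3.83 × 10¹⁸) × 7.25 × 10²²
  = 1.42 × 10³² K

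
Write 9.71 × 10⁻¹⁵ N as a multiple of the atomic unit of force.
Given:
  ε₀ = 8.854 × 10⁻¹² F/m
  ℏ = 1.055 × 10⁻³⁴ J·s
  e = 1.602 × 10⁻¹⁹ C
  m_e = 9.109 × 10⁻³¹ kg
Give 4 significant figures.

atomic unit of force: F_au = E_h/a₀ = m_e²e⁶/((4πε₀)³ℏ⁴) = 8.220 × 10⁻⁸ N.
9.71 × 10⁻¹⁵ / 8.220 × 10⁻⁸ = 1.181 × 10⁻⁷

1.181 × 10⁻⁷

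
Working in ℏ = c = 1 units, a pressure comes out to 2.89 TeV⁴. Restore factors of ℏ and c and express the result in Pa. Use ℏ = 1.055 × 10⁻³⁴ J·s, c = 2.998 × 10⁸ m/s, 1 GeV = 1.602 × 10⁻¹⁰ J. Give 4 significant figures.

6.016 × 10⁴⁹ Pa

Pressure is [E]/[L]³ = [E]⁴/(ℏc)³.
1 GeV⁴ → 1/(ℏc)³ × (1 GeV in J)⁴ = 2.082 × 10³⁷ Pa.
Convert the energy scale: 2.89 TeV⁴ = 2.89 × 10¹² GeV⁴.
Result: 2.89 × 10¹² × 2.082 × 10³⁷ = 6.016 × 10⁴⁹ Pa.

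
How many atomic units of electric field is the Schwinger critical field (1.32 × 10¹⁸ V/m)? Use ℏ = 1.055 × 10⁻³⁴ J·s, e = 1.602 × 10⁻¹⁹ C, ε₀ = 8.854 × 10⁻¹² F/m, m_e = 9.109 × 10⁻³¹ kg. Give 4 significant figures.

2.573 × 10⁶

atomic unit of electric field: E_au = E_h/(e a₀) = m_e²e⁵/((4πε₀)³ℏ⁴) = 5.131 × 10¹¹ V/m.
1.32 × 10¹⁸ / 5.131 × 10¹¹ = 2.573 × 10⁶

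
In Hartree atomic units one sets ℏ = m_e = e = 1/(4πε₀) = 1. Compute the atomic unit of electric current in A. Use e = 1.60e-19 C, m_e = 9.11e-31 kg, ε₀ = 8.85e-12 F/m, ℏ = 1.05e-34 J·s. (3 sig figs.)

6.67e-3 A

I_au = e E_h/ℏ = m_e e⁵/((4πε₀)²ℏ³)
E_h = 4.38e-18 J
e·E_h/ℏ = 6.67e-3 A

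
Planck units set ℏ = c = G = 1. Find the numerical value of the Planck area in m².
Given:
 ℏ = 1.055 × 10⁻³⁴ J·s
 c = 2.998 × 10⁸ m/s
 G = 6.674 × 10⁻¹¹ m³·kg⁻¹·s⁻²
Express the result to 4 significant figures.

2.613 × 10⁻⁷⁰ m²

The unique combination of the constants set to 1 with dimensions of area is A_P = ℏG/c³.
  = 7.041 × 10⁻⁴⁵ / 2.695 × 10²⁵
  = 2.613 × 10⁻⁷⁰ m²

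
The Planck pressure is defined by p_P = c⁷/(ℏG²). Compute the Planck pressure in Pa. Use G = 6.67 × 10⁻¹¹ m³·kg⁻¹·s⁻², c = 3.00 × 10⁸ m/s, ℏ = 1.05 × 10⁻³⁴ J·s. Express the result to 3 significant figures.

p_P = c⁷/(ℏG²)
  = 2.19 × 10⁵⁹ / 4.67 × 10⁻⁵⁵
  = 4.68 × 10¹¹³ Pa

4.68 × 10¹¹³ Pa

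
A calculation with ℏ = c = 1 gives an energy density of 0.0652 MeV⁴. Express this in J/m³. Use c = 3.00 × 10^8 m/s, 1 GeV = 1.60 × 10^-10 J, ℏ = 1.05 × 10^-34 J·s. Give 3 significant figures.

1.37 × 10^24 J/m³

[E]/[L]³ = [E]⁴/(ℏc)³; restore (ℏc)⁻³.
1 GeV⁴ → 1/(ℏc)³ × (1 GeV in J)⁴ = 2.10 × 10^37 J/m³.
Convert the energy scale: 0.0652 MeV⁴ = 6.52 × 10^-14 GeV⁴.
Result: 6.52 × 10^-14 × 2.10 × 10^37 = 1.37 × 10^24 J/m³.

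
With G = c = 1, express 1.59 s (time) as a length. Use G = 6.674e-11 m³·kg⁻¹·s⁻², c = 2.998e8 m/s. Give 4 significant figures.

Time → length via c.
1.59 s × (c) = 4.767e8 m

4.767e8 m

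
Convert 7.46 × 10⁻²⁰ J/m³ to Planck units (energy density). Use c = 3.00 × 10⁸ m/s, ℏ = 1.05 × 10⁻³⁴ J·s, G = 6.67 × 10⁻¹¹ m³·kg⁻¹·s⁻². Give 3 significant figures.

1.59 × 10⁻¹³³

Planck energy density: u_P = c⁷/(ℏG²) = 4.68 × 10¹¹³ J/m³.
7.46 × 10⁻²⁰ / 4.68 × 10¹¹³ = 1.59 × 10⁻¹³³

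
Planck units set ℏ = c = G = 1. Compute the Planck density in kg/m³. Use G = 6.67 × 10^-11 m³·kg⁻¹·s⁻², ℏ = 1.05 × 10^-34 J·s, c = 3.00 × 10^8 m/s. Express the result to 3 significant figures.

5.20 × 10^96 kg/m³

Dimensional analysis gives ρ_P = c⁵/(ℏG²).
  = 2.43 × 10^42 / 4.67 × 10^-55
  = 5.20 × 10^96 kg/m³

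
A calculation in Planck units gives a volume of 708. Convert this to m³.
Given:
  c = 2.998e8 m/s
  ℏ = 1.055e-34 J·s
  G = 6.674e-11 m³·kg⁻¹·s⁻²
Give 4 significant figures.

One Planck volume: V_P = (ℏG/c³)^(3/2) = 4.224e-105 m³.
708 × 4.224e-105 m³ = 2.991e-102 m³

2.991e-102 m³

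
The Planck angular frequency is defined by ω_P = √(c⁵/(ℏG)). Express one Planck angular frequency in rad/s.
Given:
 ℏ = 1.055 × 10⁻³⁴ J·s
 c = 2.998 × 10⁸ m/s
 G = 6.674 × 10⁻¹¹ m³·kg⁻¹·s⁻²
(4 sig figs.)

ω_P = √(c⁵/(ℏG))
  = √(3.440 × 10⁸⁶)
  = 1.855 × 10⁴³ rad/s

1.855 × 10⁴³ rad/s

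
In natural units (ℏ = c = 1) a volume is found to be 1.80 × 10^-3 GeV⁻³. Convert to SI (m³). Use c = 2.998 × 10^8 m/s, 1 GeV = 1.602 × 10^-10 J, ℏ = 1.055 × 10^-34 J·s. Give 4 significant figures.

1.385 × 10^-50 m³

Volume is [L]³ = [E]⁻³·(ℏc)³.
1 GeV⁻³ → (ℏc)³ × (1 GeV in J)⁻³ = 7.696 × 10^-48 m³.
Result: 1.80 × 10^-3 × 7.696 × 10^-48 = 1.385 × 10^-50 m³.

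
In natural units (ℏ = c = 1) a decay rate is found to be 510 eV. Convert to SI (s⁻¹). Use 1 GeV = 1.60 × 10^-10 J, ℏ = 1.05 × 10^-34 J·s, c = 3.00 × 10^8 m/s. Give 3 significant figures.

7.77 × 10^17 s⁻¹

A rate is [E]/ℏ; divide by ℏ.
1 GeV → 1/ℏ × (1 GeV in J) = 1.52 × 10^24 s⁻¹.
Convert the energy scale: 510 eV = 5.10 × 10^-7 GeV.
Result: 5.10 × 10^-7 × 1.52 × 10^24 = 7.77 × 10^17 s⁻¹.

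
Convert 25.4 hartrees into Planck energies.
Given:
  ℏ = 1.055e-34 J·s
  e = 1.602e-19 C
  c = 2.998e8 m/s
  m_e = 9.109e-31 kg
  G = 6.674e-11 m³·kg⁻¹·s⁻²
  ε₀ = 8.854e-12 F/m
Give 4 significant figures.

5.652e-26

hartree: E_h = m_e e⁴/(4πε₀ℏ)² = 4.354e-18 J
Planck energy: E_P = √(ℏc⁵/G) = 1.957e9 J
25.4 × 4.354e-18 / 1.957e9 = 5.652e-26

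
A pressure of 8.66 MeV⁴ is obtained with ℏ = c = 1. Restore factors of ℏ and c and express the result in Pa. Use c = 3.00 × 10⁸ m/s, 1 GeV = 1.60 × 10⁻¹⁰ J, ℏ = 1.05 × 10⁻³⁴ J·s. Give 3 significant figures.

Pressure is [E]/[L]³ = [E]⁴/(ℏc)³.
1 GeV⁴ → 1/(ℏc)³ × (1 GeV in J)⁴ = 2.10 × 10³⁷ Pa.
Convert the energy scale: 8.66 MeV⁴ = 8.66 × 10⁻¹² GeV⁴.
Result: 8.66 × 10⁻¹² × 2.10 × 10³⁷ = 1.82 × 10²⁶ Pa.

1.82 × 10²⁶ Pa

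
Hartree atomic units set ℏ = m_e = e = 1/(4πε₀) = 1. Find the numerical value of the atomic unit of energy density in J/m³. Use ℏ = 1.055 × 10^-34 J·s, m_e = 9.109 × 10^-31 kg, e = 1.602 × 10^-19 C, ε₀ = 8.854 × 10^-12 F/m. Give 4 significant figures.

From ℏ = m_e = e = 1/(4πε₀) = 1 the energy density scale is u_au = E_h/a₀³ = m_e⁴e¹⁰/((4πε₀)⁵ℏ⁸).
E_h = 4.354 × 10^-18 J
a₀ = 5.297 × 10^-11 m
E_h/a₀³ = 2.929 × 10^13 J/m³

2.929 × 10^13 J/m³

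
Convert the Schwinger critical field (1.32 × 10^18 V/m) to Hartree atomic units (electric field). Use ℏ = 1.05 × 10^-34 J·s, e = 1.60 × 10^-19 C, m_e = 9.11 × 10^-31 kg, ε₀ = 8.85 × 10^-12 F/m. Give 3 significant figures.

atomic unit of electric field: E_au = E_h/(e a₀) = m_e²e⁵/((4πε₀)³ℏ⁴) = 5.20 × 10^11 V/m.
1.32 × 10^18 / 5.20 × 10^11 = 2.54 × 10^6

2.54 × 10^6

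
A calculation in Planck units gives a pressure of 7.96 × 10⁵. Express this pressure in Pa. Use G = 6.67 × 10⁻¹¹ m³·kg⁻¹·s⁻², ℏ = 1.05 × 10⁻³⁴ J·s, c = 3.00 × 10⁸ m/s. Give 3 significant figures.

One Planck pressure: p_P = c⁷/(ℏG²) = 4.68 × 10¹¹³ Pa.
7.96 × 10⁵ × 4.68 × 10¹¹³ Pa = 3.73 × 10¹¹⁹ Pa

3.73 × 10¹¹⁹ Pa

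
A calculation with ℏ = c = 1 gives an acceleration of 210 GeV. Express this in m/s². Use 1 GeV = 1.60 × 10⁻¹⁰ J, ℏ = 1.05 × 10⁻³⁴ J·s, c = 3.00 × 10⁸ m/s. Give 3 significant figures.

Acceleration is [L]/[T]² = c·[E]/ℏ.
1 GeV → c/ℏ × (1 GeV in J) = 4.57 × 10³² m/s².
Result: 210 × 4.57 × 10³² = 9.60 × 10³⁴ m/s².

9.60 × 10³⁴ m/s²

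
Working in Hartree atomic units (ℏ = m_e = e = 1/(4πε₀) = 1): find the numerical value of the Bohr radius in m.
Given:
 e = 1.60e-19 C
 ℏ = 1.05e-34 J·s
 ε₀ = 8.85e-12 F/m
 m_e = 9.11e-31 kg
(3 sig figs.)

5.26e-11 m

From ℏ = m_e = e = 1/(4πε₀) = 1 the length scale is a₀ = 4πε₀ℏ²/(m_e e²).
  = 1.23e-78 / 2.33e-68
  = 5.26e-11 m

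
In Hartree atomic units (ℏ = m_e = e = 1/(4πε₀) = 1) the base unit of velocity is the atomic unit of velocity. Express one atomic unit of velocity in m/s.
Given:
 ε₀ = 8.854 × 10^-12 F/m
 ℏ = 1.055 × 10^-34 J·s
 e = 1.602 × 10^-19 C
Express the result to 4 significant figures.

2.186 × 10^6 m/s

v_au = e²/(4πε₀ℏ)
  = 2.566 × 10^-38 / 1.174 × 10^-44
  = 2.186 × 10^6 m/s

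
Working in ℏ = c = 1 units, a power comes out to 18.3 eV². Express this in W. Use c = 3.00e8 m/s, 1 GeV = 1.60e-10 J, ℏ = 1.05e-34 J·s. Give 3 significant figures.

4.46e-3 W

Power is [E]/[T] = [E]²/ℏ.
1 GeV² → 1/ℏ × (1 GeV in J)² = 2.44e14 W.
Convert the energy scale: 18.3 eV² = 1.83e-17 GeV².
Result: 1.83e-17 × 2.44e14 = 4.46e-3 W.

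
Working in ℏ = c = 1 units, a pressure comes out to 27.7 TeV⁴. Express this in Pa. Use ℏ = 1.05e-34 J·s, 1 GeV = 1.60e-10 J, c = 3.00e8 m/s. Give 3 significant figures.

5.81e50 Pa

Pressure is [E]/[L]³ = [E]⁴/(ℏc)³.
1 GeV⁴ → 1/(ℏc)³ × (1 GeV in J)⁴ = 2.10e37 Pa.
Convert the energy scale: 27.7 TeV⁴ = 2.77e13 GeV⁴.
Result: 2.77e13 × 2.10e37 = 5.81e50 Pa.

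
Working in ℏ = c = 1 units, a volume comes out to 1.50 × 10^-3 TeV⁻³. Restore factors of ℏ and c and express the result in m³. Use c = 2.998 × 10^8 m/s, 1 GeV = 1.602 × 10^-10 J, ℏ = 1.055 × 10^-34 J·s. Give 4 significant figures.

Volume is [L]³ = [E]⁻³·(ℏc)³.
1 GeV⁻³ → (ℏc)³ × (1 GeV in J)⁻³ = 7.696 × 10^-48 m³.
Convert the energy scale: 1.50 × 10^-3 TeV⁻³ = 1.50 × 10^-12 GeV⁻³.
Result: 1.50 × 10^-12 × 7.696 × 10^-48 = 1.154 × 10^-59 m³.

1.154 × 10^-59 m³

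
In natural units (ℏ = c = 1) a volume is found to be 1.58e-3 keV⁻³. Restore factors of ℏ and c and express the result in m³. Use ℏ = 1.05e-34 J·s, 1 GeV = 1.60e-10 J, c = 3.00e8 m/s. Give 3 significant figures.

Volume is [L]³ = [E]⁻³·(ℏc)³.
1 GeV⁻³ → (ℏc)³ × (1 GeV in J)⁻³ = 7.63e-48 m³.
Convert the energy scale: 1.58e-3 keV⁻³ = 1.58e15 GeV⁻³.
Result: 1.58e15 × 7.63e-48 = 1.21e-32 m³.

1.21e-32 m³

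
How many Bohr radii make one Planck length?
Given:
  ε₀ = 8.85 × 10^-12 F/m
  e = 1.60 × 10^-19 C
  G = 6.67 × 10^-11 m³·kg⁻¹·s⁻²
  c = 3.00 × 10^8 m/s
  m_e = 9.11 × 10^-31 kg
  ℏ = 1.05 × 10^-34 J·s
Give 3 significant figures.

Planck length: ℓ_P = √(ℏG/c³) = 1.61 × 10^-35 m
Bohr radius: a₀ = 4πε₀ℏ²/(m_e e²) = 5.26 × 10^-11 m
ratio = 1.61 × 10^-35 / 5.26 × 10^-11 = 3.06 × 10^-25

3.06 × 10^-25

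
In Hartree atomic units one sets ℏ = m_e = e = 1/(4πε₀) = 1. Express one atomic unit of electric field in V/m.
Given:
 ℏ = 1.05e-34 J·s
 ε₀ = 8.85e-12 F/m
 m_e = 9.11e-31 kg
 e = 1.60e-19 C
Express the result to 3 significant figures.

E_au = E_h/(e a₀) = m_e²e⁵/((4πε₀)³ℏ⁴)
E_h = 4.38e-18 J
a₀ = 5.26e-11 m
E_h/(e·a₀) = 5.20e11 V/m

5.20e11 V/m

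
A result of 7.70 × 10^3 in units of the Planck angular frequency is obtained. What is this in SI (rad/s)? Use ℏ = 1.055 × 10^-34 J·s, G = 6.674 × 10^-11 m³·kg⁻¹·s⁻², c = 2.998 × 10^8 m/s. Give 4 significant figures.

1.428 × 10^47 rad/s

One Planck angular frequency: ω_P = √(c⁵/(ℏG)) = 1.855 × 10^43 rad/s.
7.70 × 10^3 × 1.855 × 10^43 rad/s = 1.428 × 10^47 rad/s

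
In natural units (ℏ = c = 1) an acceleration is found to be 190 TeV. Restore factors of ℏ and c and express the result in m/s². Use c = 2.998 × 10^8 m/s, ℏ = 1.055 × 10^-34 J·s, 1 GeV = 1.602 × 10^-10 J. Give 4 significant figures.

Acceleration is [L]/[T]² = c·[E]/ℏ.
1 GeV → c/ℏ × (1 GeV in J) = 4.552 × 10^32 m/s².
Convert the energy scale: 190 TeV = 1.90 × 10^5 GeV.
Result: 1.90 × 10^5 × 4.552 × 10^32 = 8.650 × 10^37 m/s².

8.650 × 10^37 m/s²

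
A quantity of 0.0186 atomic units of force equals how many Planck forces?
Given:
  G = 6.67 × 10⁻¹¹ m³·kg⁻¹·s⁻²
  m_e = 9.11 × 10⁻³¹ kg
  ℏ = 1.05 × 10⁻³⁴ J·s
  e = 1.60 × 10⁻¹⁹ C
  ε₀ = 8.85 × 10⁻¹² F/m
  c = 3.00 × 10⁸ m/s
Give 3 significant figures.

atomic unit of force: F_au = E_h/a₀ = m_e²e⁶/((4πε₀)³ℏ⁴) = 8.33 × 10⁻⁸ N
Planck force: F_P = c⁴/G = 1.21 × 10⁴⁴ N
0.0186 × 8.33 × 10⁻⁸ / 1.21 × 10⁴⁴ = 1.28 × 10⁻⁵³

1.28 × 10⁻⁵³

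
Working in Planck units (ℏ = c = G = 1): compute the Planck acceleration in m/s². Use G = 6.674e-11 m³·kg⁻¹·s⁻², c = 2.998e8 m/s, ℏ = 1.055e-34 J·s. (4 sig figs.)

5.560e51 m/s²

From ℏ = c = G = 1 the acceleration scale is a_P = √(c⁷/(ℏG)).
  = √(3.092e103)
  = 5.560e51 m/s²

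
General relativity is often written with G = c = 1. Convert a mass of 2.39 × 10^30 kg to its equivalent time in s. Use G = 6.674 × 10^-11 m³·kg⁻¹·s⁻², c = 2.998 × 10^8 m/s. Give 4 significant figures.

Mass → time via G/c³.
2.39 × 10^30 kg × (G/c³) = 5.920 × 10^-6 s

5.920 × 10^-6 s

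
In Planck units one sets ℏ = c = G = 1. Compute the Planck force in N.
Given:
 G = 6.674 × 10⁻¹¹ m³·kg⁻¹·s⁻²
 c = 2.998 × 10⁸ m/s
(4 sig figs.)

1.210 × 10⁴⁴ N

F_P = c⁴/G
  = 8.078 × 10³³ / 6.674 × 10⁻¹¹
  = 1.210 × 10⁴⁴ N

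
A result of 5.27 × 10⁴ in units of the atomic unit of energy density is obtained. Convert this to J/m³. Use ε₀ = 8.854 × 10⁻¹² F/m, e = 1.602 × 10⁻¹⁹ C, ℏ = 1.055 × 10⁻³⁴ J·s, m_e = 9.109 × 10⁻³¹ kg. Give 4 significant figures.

1.544 × 10¹⁸ J/m³

One atomic unit of energy density: u_au = E_h/a₀³ = m_e⁴e¹⁰/((4πε₀)⁵ℏ⁸) = 2.929 × 10¹³ J/m³.
5.27 × 10⁴ × 2.929 × 10¹³ J/m³ = 1.544 × 10¹⁸ J/m³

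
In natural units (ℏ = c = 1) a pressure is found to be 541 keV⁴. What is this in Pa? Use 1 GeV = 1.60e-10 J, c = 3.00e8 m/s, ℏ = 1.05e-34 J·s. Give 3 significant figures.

Pressure is [E]/[L]³ = [E]⁴/(ℏc)³.
1 GeV⁴ → 1/(ℏc)³ × (1 GeV in J)⁴ = 2.10e37 Pa.
Convert the energy scale: 541 keV⁴ = 5.41e-22 GeV⁴.
Result: 5.41e-22 × 2.10e37 = 1.13e16 Pa.

1.13e16 Pa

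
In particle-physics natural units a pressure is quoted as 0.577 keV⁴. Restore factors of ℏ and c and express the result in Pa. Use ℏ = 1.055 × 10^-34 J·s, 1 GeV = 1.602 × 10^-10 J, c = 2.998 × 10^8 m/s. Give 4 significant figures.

Pressure is [E]/[L]³ = [E]⁴/(ℏc)³.
1 GeV⁴ → 1/(ℏc)³ × (1 GeV in J)⁴ = 2.082 × 10^37 Pa.
Convert the energy scale: 0.577 keV⁴ = 5.77 × 10^-25 GeV⁴.
Result: 5.77 × 10^-25 × 2.082 × 10^37 = 1.201 × 10^13 Pa.

1.201 × 10^13 Pa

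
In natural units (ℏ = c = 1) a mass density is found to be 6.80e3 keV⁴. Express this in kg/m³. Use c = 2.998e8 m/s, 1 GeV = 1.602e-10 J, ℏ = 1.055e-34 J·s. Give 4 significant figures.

Mass density is [E]/(c²[L]³) = [E]⁴/(ℏ³c⁵).
1 GeV⁴ → 1/(ℏ³c⁵) × (1 GeV in J)⁴ = 2.316e20 kg/m³.
Convert the energy scale: 6.80e3 keV⁴ = 6.80e-21 GeV⁴.
Result: 6.80e-21 × 2.316e20 = 1.575 kg/m³.

1.575 kg/m³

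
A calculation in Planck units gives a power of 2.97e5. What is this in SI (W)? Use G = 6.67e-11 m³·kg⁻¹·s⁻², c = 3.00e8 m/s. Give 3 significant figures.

One Planck power: P_P = c⁵/G = 3.64e52 W.
2.97e5 × 3.64e52 W = 1.08e58 W

1.08e58 W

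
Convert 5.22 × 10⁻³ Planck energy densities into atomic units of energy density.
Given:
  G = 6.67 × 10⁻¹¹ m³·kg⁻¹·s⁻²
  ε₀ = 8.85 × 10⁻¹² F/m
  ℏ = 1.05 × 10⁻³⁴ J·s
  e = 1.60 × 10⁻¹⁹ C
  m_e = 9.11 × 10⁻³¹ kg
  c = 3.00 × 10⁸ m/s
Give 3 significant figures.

8.11 × 10⁹⁷

Planck energy density: u_P = c⁷/(ℏG²) = 4.68 × 10¹¹³ J/m³
atomic unit of energy density: u_au = E_h/a₀³ = m_e⁴e¹⁰/((4πε₀)⁵ℏ⁸) = 3.01 × 10¹³ J/m³
5.22 × 10⁻³ × 4.68 × 10¹¹³ / 3.01 × 10¹³ = 8.11 × 10⁹⁷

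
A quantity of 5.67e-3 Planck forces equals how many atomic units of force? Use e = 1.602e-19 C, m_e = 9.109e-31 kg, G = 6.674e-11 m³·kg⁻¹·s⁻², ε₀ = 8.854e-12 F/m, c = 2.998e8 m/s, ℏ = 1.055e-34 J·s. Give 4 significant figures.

Planck force: F_P = c⁴/G = 1.210e44 N
atomic unit of force: F_au = E_h/a₀ = m_e²e⁶/((4πε₀)³ℏ⁴) = 8.220e-8 N
5.67e-3 × 1.210e44 / 8.220e-8 = 8.350e48

8.350e48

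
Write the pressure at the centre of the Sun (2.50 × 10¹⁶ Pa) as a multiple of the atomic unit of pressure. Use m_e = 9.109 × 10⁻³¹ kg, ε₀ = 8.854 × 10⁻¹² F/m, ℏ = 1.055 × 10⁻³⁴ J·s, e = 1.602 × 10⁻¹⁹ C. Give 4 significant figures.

853.5

atomic unit of pressure: P_au = E_h/a₀³ = m_e⁴e¹⁰/((4πε₀)⁵ℏ⁸) = 2.929 × 10¹³ Pa.
2.50 × 10¹⁶ / 2.929 × 10¹³ = 853.5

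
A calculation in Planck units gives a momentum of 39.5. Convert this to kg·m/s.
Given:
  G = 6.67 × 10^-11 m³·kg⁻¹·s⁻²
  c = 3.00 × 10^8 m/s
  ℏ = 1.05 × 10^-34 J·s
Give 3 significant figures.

258 kg·m/s

One Planck momentum: p_P = √(ℏc³/G) = 6.52 kg·m/s.
39.5 × 6.52 kg·m/s = 258 kg·m/s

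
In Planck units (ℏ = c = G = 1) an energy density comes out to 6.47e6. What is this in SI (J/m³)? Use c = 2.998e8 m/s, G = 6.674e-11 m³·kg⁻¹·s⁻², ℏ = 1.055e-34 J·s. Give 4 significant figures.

2.997e120 J/m³

One Planck energy density: u_P = c⁷/(ℏG²) = 4.632e113 J/m³.
6.47e6 × 4.632e113 J/m³ = 2.997e120 J/m³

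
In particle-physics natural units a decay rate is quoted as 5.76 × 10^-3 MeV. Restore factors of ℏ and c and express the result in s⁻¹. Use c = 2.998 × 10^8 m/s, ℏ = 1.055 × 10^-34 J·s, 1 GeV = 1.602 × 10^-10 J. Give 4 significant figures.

A rate is [E]/ℏ; divide by ℏ.
1 GeV → 1/ℏ × (1 GeV in J) = 1.518 × 10^24 s⁻¹.
Convert the energy scale: 5.76 × 10^-3 MeV = 5.76 × 10^-6 GeV.
Result: 5.76 × 10^-6 × 1.518 × 10^24 = 8.746 × 10^18 s⁻¹.

8.746 × 10^18 s⁻¹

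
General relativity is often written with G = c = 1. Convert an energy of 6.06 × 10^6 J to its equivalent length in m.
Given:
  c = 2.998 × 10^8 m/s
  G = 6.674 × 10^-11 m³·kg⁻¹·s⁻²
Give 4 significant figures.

Energy → length via G/c⁴.
6.06 × 10^6 J × (G/c⁴) = 5.006 × 10^-38 m

5.006 × 10^-38 m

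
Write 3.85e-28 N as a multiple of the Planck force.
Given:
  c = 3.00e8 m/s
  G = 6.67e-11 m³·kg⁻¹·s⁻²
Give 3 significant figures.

3.17e-72

Planck force: F_P = c⁴/G = 1.21e44 N.
3.85e-28 / 1.21e44 = 3.17e-72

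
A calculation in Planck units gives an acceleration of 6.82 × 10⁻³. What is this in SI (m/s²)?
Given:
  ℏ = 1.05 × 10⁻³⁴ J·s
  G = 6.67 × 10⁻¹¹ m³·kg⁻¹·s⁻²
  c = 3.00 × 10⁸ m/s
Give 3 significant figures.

One Planck acceleration: a_P = √(c⁷/(ℏG)) = 5.59 × 10⁵¹ m/s².
6.82 × 10⁻³ × 5.59 × 10⁵¹ m/s² = 3.81 × 10⁴⁹ m/s²

3.81 × 10⁴⁹ m/s²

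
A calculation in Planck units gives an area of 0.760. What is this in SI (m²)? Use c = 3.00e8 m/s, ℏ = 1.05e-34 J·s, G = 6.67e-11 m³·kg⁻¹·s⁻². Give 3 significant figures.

1.97e-70 m²

One Planck area: A_P = ℏG/c³ = 2.59e-70 m².
0.760 × 2.59e-70 m² = 1.97e-70 m²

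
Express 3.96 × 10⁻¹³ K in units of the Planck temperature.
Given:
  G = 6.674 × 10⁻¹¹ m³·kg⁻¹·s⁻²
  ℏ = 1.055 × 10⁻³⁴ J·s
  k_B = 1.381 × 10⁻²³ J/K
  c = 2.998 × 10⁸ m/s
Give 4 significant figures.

2.795 × 10⁻⁴⁵

Planck temperature: T_P = √(ℏc⁵/G) / k_B = 1.417 × 10³² K.
3.96 × 10⁻¹³ / 1.417 × 10³² = 2.795 × 10⁻⁴⁵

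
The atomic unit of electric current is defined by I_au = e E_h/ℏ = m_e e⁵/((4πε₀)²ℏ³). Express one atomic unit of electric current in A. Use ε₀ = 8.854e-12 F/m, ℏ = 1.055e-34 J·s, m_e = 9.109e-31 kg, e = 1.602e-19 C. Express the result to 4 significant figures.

I_au = e E_h/ℏ = m_e e⁵/((4πε₀)²ℏ³)
E_h = 4.354e-18 J
e·E_h/ℏ = 6.612e-3 A

6.612e-3 A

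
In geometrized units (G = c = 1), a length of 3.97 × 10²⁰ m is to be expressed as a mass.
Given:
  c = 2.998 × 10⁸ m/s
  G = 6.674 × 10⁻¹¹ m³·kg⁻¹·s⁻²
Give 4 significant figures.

5.346 × 10⁴⁷ kg

Length → mass via c²/G.
3.97 × 10²⁰ m × (c²/G) = 5.346 × 10⁴⁷ kg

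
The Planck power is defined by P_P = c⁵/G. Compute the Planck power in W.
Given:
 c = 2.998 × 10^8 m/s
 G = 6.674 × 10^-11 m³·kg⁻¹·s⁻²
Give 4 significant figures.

3.629 × 10^52 W

P_P = c⁵/G
  = 2.422 × 10^42 / 6.674 × 10^-11
  = 3.629 × 10^52 W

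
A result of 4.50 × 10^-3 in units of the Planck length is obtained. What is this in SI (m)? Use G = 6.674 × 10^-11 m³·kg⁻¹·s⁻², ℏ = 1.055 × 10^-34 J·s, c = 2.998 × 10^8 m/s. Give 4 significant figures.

7.274 × 10^-38 m

One Planck length: ℓ_P = √(ℏG/c³) = 1.616 × 10^-35 m.
4.50 × 10^-3 × 1.616 × 10^-35 m = 7.274 × 10^-38 m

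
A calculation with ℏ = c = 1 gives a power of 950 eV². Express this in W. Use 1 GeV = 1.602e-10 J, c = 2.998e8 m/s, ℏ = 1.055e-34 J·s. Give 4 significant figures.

0.2311 W

Power is [E]/[T] = [E]²/ℏ.
1 GeV² → 1/ℏ × (1 GeV in J)² = 2.433e14 W.
Convert the energy scale: 950 eV² = 9.50e-16 GeV².
Result: 9.50e-16 × 2.433e14 = 0.2311 W.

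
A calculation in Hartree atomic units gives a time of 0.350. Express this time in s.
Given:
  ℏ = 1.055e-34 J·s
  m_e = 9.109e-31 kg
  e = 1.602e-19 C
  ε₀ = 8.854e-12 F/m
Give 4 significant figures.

8.480e-18 s

One atomic unit of time: τ_au = (4πε₀)²ℏ³/(m_e e⁴) = 2.423e-17 s.
0.350 × 2.423e-17 s = 8.480e-18 s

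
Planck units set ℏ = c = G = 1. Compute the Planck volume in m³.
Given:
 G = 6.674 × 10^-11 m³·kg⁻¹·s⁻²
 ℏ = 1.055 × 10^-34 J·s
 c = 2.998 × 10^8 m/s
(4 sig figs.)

4.224 × 10^-105 m³

Dimensional analysis gives V_P = (ℏG/c³)^(3/2).
  = √(1.784 × 10^-209)
  = 4.224 × 10^-105 m³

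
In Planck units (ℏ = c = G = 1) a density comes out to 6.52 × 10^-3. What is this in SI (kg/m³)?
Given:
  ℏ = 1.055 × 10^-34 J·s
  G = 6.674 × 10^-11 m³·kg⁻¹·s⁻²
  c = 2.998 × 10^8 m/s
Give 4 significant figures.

3.360 × 10^94 kg/m³

One Planck density: ρ_P = c⁵/(ℏG²) = 5.154 × 10^96 kg/m³.
6.52 × 10^-3 × 5.154 × 10^96 kg/m³ = 3.360 × 10^94 kg/m³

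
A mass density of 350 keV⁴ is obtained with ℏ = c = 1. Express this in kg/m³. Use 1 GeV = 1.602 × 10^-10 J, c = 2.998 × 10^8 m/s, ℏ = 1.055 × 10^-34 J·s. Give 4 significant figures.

Mass density is [E]/(c²[L]³) = [E]⁴/(ℏ³c⁵).
1 GeV⁴ → 1/(ℏ³c⁵) × (1 GeV in J)⁴ = 2.316 × 10^20 kg/m³.
Convert the energy scale: 350 keV⁴ = 3.50 × 10^-22 GeV⁴.
Result: 3.50 × 10^-22 × 2.316 × 10^20 = 0.08106 kg/m³.

0.08106 kg/m³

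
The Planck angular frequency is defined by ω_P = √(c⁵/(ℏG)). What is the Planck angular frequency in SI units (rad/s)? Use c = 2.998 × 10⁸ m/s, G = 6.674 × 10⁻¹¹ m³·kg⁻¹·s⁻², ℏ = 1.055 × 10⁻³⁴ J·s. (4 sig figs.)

1.855 × 10⁴³ rad/s

ω_P = √(c⁵/(ℏG))
  = √(3.440 × 10⁸⁶)
  = 1.855 × 10⁴³ rad/s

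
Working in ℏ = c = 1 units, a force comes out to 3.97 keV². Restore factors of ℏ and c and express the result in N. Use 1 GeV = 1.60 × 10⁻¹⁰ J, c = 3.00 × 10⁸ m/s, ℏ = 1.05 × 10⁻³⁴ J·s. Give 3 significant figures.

Force is [E]/[L] = [E]²/(ℏc); restore (ℏc)⁻¹.
1 GeV² → 1/(ℏc) × (1 GeV in J)² = 8.13 × 10⁵ N.
Convert the energy scale: 3.97 keV² = 3.97 × 10⁻¹² GeV².
Result: 3.97 × 10⁻¹² × 8.13 × 10⁵ = 3.23 × 10⁻⁶ N.

3.23 × 10⁻⁶ N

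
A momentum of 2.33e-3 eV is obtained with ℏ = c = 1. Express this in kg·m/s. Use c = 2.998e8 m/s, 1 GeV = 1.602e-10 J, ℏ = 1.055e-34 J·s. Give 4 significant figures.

1.245e-30 kg·m/s

Momentum is [E]/c; divide by c.
1 GeV → 1/c × (1 GeV in J) = 5.344e-19 kg·m/s.
Convert the energy scale: 2.33e-3 eV = 2.33e-12 GeV.
Result: 2.33e-12 × 5.344e-19 = 1.245e-30 kg·m/s.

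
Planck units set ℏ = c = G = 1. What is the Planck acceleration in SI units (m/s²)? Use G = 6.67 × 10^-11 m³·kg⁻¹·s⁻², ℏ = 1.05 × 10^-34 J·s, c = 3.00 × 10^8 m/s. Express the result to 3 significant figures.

The unique combination of the constants set to 1 with dimensions of acceleration is a_P = √(c⁷/(ℏG)).
  = √(3.12 × 10^103)
  = 5.59 × 10^51 m/s²

5.59 × 10^51 m/s²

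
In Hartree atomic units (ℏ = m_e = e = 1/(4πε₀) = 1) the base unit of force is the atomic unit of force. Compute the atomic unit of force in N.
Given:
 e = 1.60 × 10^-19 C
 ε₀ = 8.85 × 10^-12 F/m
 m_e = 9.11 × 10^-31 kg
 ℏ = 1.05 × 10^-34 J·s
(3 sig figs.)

F_au = E_h/a₀ = m_e²e⁶/((4πε₀)³ℏ⁴)
E_h = 4.38 × 10^-18 J
a₀ = 5.26 × 10^-11 m
E_h/a₀ = 8.33 × 10^-8 N

8.33 × 10^-8 N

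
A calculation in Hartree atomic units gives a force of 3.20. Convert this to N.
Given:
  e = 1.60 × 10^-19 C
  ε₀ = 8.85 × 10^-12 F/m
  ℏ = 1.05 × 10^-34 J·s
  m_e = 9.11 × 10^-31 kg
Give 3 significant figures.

One atomic unit of force: F_au = E_h/a₀ = m_e²e⁶/((4πε₀)³ℏ⁴) = 8.33 × 10^-8 N.
3.20 × 8.33 × 10^-8 N = 2.66 × 10^-7 N

2.66 × 10^-7 N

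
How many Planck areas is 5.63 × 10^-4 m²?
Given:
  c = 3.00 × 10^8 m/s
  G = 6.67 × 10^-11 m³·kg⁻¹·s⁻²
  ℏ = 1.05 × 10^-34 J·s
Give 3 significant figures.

Planck area: A_P = ℏG/c³ = 2.59 × 10^-70 m².
5.63 × 10^-4 / 2.59 × 10^-70 = 2.17 × 10^66

2.17 × 10^66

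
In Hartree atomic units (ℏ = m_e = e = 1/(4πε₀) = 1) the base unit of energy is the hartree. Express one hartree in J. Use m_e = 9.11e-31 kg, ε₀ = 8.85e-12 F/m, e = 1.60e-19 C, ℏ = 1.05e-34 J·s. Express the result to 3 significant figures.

4.38e-18 J

E_h = m_e e⁴/(4πε₀ℏ)²
  = 5.97e-106 / 1.36e-88
  = 4.38e-18 J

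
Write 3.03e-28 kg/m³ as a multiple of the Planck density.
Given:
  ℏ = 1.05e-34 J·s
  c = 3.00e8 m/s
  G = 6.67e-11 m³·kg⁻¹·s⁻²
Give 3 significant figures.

Planck density: ρ_P = c⁵/(ℏG²) = 5.20e96 kg/m³.
3.03e-28 / 5.20e96 = 5.82e-125

5.82e-125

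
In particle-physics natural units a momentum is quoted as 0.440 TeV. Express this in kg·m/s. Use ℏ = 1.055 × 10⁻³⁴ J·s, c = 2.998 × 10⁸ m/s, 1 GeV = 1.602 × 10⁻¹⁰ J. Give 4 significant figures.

2.351 × 10⁻¹⁶ kg·m/s

Momentum is [E]/c; divide by c.
1 GeV → 1/c × (1 GeV in J) = 5.344 × 10⁻¹⁹ kg·m/s.
Convert the energy scale: 0.440 TeV = 440 GeV.
Result: 440 × 5.344 × 10⁻¹⁹ = 2.351 × 10⁻¹⁶ kg·m/s.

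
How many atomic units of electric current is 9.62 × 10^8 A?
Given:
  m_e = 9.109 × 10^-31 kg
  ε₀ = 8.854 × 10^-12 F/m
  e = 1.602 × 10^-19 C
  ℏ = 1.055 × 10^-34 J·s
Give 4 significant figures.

atomic unit of electric current: I_au = e E_h/ℏ = m_e e⁵/((4πε₀)²ℏ³) = 6.612 × 10^-3 A.
9.62 × 10^8 / 6.612 × 10^-3 = 1.455 × 10^11

1.455 × 10^11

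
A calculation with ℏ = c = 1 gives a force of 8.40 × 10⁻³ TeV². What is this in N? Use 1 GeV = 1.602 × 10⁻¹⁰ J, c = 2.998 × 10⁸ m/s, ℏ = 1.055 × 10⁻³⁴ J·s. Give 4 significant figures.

Force is [E]/[L] = [E]²/(ℏc); restore (ℏc)⁻¹.
1 GeV² → 1/(ℏc) × (1 GeV in J)² = 8.114 × 10⁵ N.
Convert the energy scale: 8.40 × 10⁻³ TeV² = 8.40 × 10³ GeV².
Result: 8.40 × 10³ × 8.114 × 10⁵ = 6.816 × 10⁹ N.

6.816 × 10⁹ N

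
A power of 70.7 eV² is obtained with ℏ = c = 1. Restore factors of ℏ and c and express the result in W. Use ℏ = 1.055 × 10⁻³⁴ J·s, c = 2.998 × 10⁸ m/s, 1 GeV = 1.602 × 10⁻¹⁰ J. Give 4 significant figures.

Power is [E]/[T] = [E]²/ℏ.
1 GeV² → 1/ℏ × (1 GeV in J)² = 2.433 × 10¹⁴ W.
Convert the energy scale: 70.7 eV² = 7.07 × 10⁻¹⁷ GeV².
Result: 7.07 × 10⁻¹⁷ × 2.433 × 10¹⁴ = 0.01720 W.

0.01720 W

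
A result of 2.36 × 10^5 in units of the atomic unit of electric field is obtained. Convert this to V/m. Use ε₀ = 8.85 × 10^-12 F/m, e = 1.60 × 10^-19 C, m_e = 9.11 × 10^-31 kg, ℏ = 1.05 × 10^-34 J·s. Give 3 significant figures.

1.23 × 10^17 V/m

One atomic unit of electric field: E_au = E_h/(e a₀) = m_e²e⁵/((4πε₀)³ℏ⁴) = 5.20 × 10^11 V/m.
2.36 × 10^5 × 5.20 × 10^11 V/m = 1.23 × 10^17 V/m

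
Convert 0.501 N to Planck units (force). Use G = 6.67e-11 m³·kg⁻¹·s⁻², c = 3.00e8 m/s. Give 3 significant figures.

4.13e-45

Planck force: F_P = c⁴/G = 1.21e44 N.
0.501 / 1.21e44 = 4.13e-45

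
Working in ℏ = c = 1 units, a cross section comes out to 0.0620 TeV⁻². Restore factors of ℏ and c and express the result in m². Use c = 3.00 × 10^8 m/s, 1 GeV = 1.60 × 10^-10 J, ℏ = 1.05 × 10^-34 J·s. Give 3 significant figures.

Area is [L]² = [E]⁻²·(ℏc)²; restore (ℏc)².
1 GeV⁻² → (ℏc)² × (1 GeV in J)⁻² = 3.88 × 10^-32 m².
Convert the energy scale: 0.0620 TeV⁻² = 6.20 × 10^-8 GeV⁻².
Result: 6.20 × 10^-8 × 3.88 × 10^-32 = 2.40 × 10^-39 m².

2.40 × 10^-39 m²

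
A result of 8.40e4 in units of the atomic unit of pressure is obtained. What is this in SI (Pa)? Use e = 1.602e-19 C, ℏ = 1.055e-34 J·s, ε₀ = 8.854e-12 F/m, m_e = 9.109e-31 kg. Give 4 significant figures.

One atomic unit of pressure: P_au = E_h/a₀³ = m_e⁴e¹⁰/((4πε₀)⁵ℏ⁸) = 2.929e13 Pa.
8.40e4 × 2.929e13 Pa = 2.460e18 Pa

2.460e18 Pa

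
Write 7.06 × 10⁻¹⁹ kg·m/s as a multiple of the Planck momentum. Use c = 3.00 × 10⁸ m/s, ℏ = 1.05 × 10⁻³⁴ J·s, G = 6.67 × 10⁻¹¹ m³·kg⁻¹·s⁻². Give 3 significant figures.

1.08 × 10⁻¹⁹

Planck momentum: p_P = √(ℏc³/G) = 6.52 kg·m/s.
7.06 × 10⁻¹⁹ / 6.52 = 1.08 × 10⁻¹⁹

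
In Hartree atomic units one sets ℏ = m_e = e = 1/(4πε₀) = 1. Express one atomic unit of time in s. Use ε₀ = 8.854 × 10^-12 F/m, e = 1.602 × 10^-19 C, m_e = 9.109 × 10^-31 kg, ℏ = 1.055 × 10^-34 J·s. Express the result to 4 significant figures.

τ_au = (4πε₀)²ℏ³/(m_e e⁴)
E_h = 4.354 × 10^-18 J
ℏ/E_h = 2.423 × 10^-17 s

2.423 × 10^-17 s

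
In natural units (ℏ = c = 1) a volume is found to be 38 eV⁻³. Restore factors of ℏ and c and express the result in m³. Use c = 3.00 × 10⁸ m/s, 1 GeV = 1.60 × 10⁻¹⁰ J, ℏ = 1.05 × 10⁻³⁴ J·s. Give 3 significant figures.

2.90 × 10⁻¹⁹ m³

Volume is [L]³ = [E]⁻³·(ℏc)³.
1 GeV⁻³ → (ℏc)³ × (1 GeV in J)⁻³ = 7.63 × 10⁻⁴⁸ m³.
Convert the energy scale: 38 eV⁻³ = 3.80 × 10²⁸ GeV⁻³.
Result: 3.80 × 10²⁸ × 7.63 × 10⁻⁴⁸ = 2.90 × 10⁻¹⁹ m³.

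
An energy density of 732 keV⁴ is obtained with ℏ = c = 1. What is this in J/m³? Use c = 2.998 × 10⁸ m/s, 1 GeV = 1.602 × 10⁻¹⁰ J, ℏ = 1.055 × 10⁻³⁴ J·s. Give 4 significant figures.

[E]/[L]³ = [E]⁴/(ℏc)³; restore (ℏc)⁻³.
1 GeV⁴ → 1/(ℏc)³ × (1 GeV in J)⁴ = 2.082 × 10³⁷ J/m³.
Convert the energy scale: 732 keV⁴ = 7.32 × 10⁻²² GeV⁴.
Result: 7.32 × 10⁻²² × 2.082 × 10³⁷ = 1.524 × 10¹⁶ J/m³.

1.524 × 10¹⁶ J/m³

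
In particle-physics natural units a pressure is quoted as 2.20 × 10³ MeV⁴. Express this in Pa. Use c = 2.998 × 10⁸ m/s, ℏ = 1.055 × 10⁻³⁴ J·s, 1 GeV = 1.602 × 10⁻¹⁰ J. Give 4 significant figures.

4.580 × 10²⁸ Pa

Pressure is [E]/[L]³ = [E]⁴/(ℏc)³.
1 GeV⁴ → 1/(ℏc)³ × (1 GeV in J)⁴ = 2.082 × 10³⁷ Pa.
Convert the energy scale: 2.20 × 10³ MeV⁴ = 2.20 × 10⁻⁹ GeV⁴.
Result: 2.20 × 10⁻⁹ × 2.082 × 10³⁷ = 4.580 × 10²⁸ Pa.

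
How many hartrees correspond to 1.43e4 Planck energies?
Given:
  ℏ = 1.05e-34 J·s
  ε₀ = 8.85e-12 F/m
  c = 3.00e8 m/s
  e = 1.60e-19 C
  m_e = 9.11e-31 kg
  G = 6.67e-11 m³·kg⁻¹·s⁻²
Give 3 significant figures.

Planck energy: E_P = √(ℏc⁵/G) = 1.96e9 J
hartree: E_h = m_e e⁴/(4πε₀ℏ)² = 4.38e-18 J
1.43e4 × 1.96e9 / 4.38e-18 = 6.39e30

6.39e30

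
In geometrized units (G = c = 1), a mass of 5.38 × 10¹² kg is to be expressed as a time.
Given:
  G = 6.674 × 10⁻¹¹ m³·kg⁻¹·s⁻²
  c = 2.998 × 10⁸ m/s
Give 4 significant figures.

1.333 × 10⁻²³ s

Mass → time via G/c³.
5.38 × 10¹² kg × (G/c³) = 1.333 × 10⁻²³ s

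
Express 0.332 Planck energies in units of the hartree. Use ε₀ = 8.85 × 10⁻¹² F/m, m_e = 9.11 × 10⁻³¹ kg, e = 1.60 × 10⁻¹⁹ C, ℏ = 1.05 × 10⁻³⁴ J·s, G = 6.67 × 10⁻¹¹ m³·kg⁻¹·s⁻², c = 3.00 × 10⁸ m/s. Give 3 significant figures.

Planck energy: E_P = √(ℏc⁵/G) = 1.96 × 10⁹ J
hartree: E_h = m_e e⁴/(4πε₀ℏ)² = 4.38 × 10⁻¹⁸ J
0.332 × 1.96 × 10⁹ / 4.38 × 10⁻¹⁸ = 1.48 × 10²⁶

1.48 × 10²⁶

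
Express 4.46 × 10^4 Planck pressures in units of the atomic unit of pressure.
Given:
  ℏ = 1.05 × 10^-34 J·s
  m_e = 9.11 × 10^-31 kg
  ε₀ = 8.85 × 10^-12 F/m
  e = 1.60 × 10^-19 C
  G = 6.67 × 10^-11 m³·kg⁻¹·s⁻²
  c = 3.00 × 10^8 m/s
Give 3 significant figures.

6.93 × 10^104

Planck pressure: p_P = c⁷/(ℏG²) = 4.68 × 10^113 Pa
atomic unit of pressure: P_au = E_h/a₀³ = m_e⁴e¹⁰/((4πε₀)⁵ℏ⁸) = 3.01 × 10^13 Pa
4.46 × 10^4 × 4.68 × 10^113 / 3.01 × 10^13 = 6.93 × 10^104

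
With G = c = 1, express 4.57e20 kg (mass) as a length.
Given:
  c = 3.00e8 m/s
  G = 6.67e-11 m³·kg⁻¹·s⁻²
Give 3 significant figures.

In G = c = 1 units mass has dimensions of length; the conversion factor is G/c².
4.57e20 kg × (G/c²) = 3.39e-7 m

3.39e-7 m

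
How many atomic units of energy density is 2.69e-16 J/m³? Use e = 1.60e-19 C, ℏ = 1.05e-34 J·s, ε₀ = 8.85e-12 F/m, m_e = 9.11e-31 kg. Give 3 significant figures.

atomic unit of energy density: u_au = E_h/a₀³ = m_e⁴e¹⁰/((4πε₀)⁵ℏ⁸) = 3.01e13 J/m³.
2.69e-16 / 3.01e13 = 8.93e-30

8.93e-30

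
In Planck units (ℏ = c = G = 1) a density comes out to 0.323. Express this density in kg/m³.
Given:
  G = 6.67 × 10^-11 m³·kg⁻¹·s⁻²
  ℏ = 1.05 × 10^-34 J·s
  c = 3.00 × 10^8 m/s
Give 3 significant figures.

1.68 × 10^96 kg/m³

One Planck density: ρ_P = c⁵/(ℏG²) = 5.20 × 10^96 kg/m³.
0.323 × 5.20 × 10^96 kg/m³ = 1.68 × 10^96 kg/m³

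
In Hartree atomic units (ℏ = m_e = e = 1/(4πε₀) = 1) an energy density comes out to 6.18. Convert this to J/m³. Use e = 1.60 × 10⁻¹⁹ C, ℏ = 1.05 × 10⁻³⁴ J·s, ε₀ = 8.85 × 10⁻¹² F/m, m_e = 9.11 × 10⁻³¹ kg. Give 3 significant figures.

1.86 × 10¹⁴ J/m³

One atomic unit of energy density: u_au = E_h/a₀³ = m_e⁴e¹⁰/((4πε₀)⁵ℏ⁸) = 3.01 × 10¹³ J/m³.
6.18 × 3.01 × 10¹³ J/m³ = 1.86 × 10¹⁴ J/m³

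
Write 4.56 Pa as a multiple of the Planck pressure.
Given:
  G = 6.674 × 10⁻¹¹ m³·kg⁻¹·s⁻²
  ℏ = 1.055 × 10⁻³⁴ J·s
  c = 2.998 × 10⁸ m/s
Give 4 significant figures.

9.844 × 10⁻¹¹⁴

Planck pressure: p_P = c⁷/(ℏG²) = 4.632 × 10¹¹³ Pa.
4.56 / 4.632 × 10¹¹³ = 9.844 × 10⁻¹¹⁴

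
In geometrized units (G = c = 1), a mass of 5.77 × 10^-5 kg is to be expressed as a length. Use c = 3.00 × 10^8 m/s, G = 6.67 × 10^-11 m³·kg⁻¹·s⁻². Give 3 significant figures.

In G = c = 1 units mass has dimensions of length; the conversion factor is G/c².
5.77 × 10^-5 kg × (G/c²) = 4.28 × 10^-32 m

4.28 × 10^-32 m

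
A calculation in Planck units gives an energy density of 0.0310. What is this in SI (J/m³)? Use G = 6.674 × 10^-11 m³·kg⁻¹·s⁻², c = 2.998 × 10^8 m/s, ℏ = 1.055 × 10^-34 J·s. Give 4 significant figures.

1.436 × 10^112 J/m³

One Planck energy density: u_P = c⁷/(ℏG²) = 4.632 × 10^113 J/m³.
0.0310 × 4.632 × 10^113 J/m³ = 1.436 × 10^112 J/m³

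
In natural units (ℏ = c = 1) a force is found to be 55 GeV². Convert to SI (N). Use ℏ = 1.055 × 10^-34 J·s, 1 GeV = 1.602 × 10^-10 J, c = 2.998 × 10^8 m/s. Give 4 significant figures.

Force is [E]/[L] = [E]²/(ℏc); restore (ℏc)⁻¹.
1 GeV² → 1/(ℏc) × (1 GeV in J)² = 8.114 × 10^5 N.
Result: 55 × 8.114 × 10^5 = 4.463 × 10^7 N.

4.463 × 10^7 N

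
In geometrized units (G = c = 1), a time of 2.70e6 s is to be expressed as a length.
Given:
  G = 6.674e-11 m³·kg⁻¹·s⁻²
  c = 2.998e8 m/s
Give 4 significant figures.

Time → length via c.
2.70e6 s × (c) = 8.095e14 m

8.095e14 m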